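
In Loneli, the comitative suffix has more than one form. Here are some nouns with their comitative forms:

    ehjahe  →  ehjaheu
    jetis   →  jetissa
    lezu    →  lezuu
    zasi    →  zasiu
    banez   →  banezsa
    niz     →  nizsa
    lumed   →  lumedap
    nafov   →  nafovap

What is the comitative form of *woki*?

Looking at the final sound of each stem: -sa when the stem ends in a sibilant (*jetis*, *banez*, *niz*); -ap when the stem ends in a non-sibilant consonant (*lumed*, *nafov*); -u when the stem ends in a vowel (*ehjahe*, *lezu*, *zasi*).
*woki* — final sound /i/ (a vowel) → -u → *wokiu*.

wokiu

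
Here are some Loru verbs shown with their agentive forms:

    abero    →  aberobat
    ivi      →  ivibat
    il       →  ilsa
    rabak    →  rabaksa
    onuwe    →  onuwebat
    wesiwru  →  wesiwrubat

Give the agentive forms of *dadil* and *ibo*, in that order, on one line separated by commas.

dadilsa, ibobat

The alternation tracks the final sound of the stem — -sa when the stem ends in a consonant (*il*, *rabak*); -bat when the stem ends in a vowel (*abero*, *ivi*, *onuwe*, *wesiwru*).
*dadil* — final sound /l/ (a consonant) → -sa → *dadilsa*.
*ibo*: final sound = /o/, a vowel → -bat → *ibobat*.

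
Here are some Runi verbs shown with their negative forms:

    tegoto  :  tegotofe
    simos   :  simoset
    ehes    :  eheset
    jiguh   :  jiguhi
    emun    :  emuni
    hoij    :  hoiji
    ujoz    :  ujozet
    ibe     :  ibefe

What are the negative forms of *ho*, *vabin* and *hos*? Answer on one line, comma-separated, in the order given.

The pattern is sibilance of the final sound: -et when the stem ends in a sibilant (*simos*, *ehes*, *ujoz*); -i when the stem ends in a non-sibilant consonant (*jiguh*, *emun*, *hoij*); -fe when the stem ends in a vowel (*tegoto*, *ibe*).
The final sound of *ho* is /o/, which is a vowel, so the suffix is -fe, giving *hofe*.
*vabin*: final sound = /n/, a non-sibilant consonant → -i → *vabini*.
*hos* — final sound /s/ (a sibilant) → -et → *hoset*.

hofe, vabini, hoset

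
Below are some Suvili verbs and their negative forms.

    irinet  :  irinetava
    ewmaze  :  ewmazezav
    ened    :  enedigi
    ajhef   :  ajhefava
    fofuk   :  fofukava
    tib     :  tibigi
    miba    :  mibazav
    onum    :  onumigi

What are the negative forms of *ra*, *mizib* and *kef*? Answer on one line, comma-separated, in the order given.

The pattern is voicing of the final sound: -ava when the stem ends in a voiceless consonant (*irinet*, *ajhef*, *fofuk*); -igi when the stem ends in a voiced consonant (*ened*, *tib*, *onum*); -zav when the stem ends in a vowel (*ewmaze*, *miba*).
Since the final sound of *ra* is /a/ (a vowel), it takes -zav, giving *razav*.
*mizib* — final sound /b/ (a voiced consonant) → -igi → *mizibigi*.
Since the final sound of *kef* is /f/ (a voiceless consonant), it takes -ava, giving *kefava*.

razav, mizibigi, kefava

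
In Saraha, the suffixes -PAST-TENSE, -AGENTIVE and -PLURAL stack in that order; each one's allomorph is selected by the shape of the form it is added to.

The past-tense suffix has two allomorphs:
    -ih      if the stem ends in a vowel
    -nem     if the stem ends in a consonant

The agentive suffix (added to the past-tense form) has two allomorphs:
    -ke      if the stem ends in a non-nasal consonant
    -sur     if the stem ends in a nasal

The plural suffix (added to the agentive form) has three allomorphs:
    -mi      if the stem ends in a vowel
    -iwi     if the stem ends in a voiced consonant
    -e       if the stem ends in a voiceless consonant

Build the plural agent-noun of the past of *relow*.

relownemsuriwi

*relow*: final sound = /w/, a consonant → -nem → *relownem*.
The final consonant of the past-tense form *relownem* is /m/, which is a nasal, so the agentive suffix is -sur, giving *relownemsur*.
Since the final sound of the agentive form *relownemsur* is /r/ (a voiced consonant), it takes -iwi, giving *relownemsuriwi*.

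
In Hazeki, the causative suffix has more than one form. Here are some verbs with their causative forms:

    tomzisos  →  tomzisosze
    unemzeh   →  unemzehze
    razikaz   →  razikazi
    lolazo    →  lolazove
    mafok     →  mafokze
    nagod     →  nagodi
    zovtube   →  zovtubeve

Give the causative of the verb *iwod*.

The suffix is conditioned by the final sound: -ze when the stem ends in a voiceless consonant (*tomzisos*, *unemzeh*, *mafok*); -i when the stem ends in a voiced consonant (*razikaz*, *nagod*); -ve when the stem ends in a vowel (*lolazo*, *zovtube*).
*iwod*: final sound = /d/, a voiced consonant → -i → *iwodi*.

iwodi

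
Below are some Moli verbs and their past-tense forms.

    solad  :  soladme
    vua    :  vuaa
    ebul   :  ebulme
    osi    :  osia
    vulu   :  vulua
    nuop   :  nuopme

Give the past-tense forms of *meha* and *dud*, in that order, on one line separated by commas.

mehaa, dudme

The pattern is consonant vs. vowel: -me when the stem ends in a consonant (*solad*, *ebul*, *nuop*); -a when the stem ends in a vowel (*vua*, *osi*, *vulu*).
*meha* — final sound /a/ (a vowel) → -a → *mehaa*.
The final sound of *dud* is /d/, which is a consonant, so the suffix is -me, giving *dudme*.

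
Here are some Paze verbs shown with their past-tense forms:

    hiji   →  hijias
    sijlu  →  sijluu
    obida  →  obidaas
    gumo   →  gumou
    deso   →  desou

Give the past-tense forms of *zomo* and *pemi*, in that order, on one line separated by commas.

zomou, pemias

The suffix is conditioned by the last vowel: -u when the last vowel of the stem is a rounded vowel (*sijlu*, *gumo*, *deso*); -as when the last vowel of the stem is an unrounded vowel (*hiji*, *obida*).
The last vowel of *zomo* is /o/, which is a rounded vowel, so the suffix is -u, giving *zomou*.
The last vowel of *pemi* is /i/, which is an unrounded vowel, so the suffix is -as, giving *pemias*.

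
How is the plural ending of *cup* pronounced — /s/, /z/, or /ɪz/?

The stem *cup* ends in a voiceless non-sibilant consonant.
The plural suffix surfaces as /ɪz/ after sibilants, /s/ after other voiceless consonants, and /z/ after other voiced sounds.
So the plural -s on *cup* is pronounced /s/.

/s/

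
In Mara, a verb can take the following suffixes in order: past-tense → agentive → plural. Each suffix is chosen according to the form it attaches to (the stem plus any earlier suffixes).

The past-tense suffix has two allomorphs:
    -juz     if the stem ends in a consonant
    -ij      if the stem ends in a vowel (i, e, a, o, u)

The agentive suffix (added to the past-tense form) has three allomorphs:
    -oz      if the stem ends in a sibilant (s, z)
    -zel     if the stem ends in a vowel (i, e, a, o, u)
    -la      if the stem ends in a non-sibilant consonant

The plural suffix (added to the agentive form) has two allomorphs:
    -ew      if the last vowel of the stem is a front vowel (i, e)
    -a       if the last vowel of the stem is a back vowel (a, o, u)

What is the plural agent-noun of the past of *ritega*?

The final sound of *ritega* is /a/, which is a vowel, so the past-tense suffix is -ij, giving *ritegaij*.
The past-tense form *ritegaij* — final sound /j/ (a non-sibilant consonant) → -la → *ritegaijla*.
The agentive form *ritegaijla*: last vowel = /a/, a back vowel → -a → *ritegaijlaa*.

ritegaijlaa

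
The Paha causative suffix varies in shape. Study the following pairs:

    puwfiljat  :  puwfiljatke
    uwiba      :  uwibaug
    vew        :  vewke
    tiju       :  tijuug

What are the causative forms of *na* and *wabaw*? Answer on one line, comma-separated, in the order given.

naug, wabawke

Looking at the final sound of each stem: -ke when the stem ends in a consonant (*puwfiljat*, *vew*); -ug when the stem ends in a vowel (*uwiba*, *tiju*).
*na* — final sound /a/ (a vowel) → -ug → *naug*.
Since the final sound of *wabaw* is /w/ (a consonant), it takes -ke, giving *wabawke*.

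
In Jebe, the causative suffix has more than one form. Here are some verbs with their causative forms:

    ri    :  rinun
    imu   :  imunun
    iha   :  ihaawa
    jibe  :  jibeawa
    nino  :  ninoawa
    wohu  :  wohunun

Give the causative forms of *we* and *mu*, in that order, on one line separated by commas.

weawa, munun

The pattern is height harmony: -nun when the last vowel of the stem is a high vowel (*ri*, *imu*, *wohu*); -awa when the last vowel of the stem is a non-high vowel (*iha*, *jibe*, *nino*).
*we*: last vowel = /e/, a non-high vowel → -awa → *weawa*.
The last vowel of *mu* is /u/, which is a high vowel, so the suffix is -nun, giving *munun*.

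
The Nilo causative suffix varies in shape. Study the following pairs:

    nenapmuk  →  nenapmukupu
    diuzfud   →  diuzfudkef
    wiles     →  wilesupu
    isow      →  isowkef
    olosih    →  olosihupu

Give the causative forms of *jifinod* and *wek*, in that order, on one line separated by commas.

jifinodkef, wekupu

The alternation tracks the final consonant of the stem — -upu when the stem ends in a voiceless consonant (*nenapmuk*, *wiles*, *olosih*); -kef when the stem ends in a voiced consonant (*diuzfud*, *isow*).
*jifinod*: final consonant = /d/, voiced → -kef → *jifinodkef*.
The final consonant of *wek* is /k/, which is voiceless, so the suffix is -upu, giving *wekupu*.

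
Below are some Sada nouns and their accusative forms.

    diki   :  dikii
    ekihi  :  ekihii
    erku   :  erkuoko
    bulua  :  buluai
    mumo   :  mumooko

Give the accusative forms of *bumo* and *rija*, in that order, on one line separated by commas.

Looking at the last vowel of each stem: -oko when the last vowel of the stem is a rounded vowel (*erku*, *mumo*); -i when the last vowel of the stem is an unrounded vowel (*diki*, *ekihi*, *bulua*).
*bumo* — last vowel /o/ (a rounded vowel) → -oko → *bumooko*.
*rija* — last vowel /a/ (an unrounded vowel) → -i → *rijai*.

bumooko, rijai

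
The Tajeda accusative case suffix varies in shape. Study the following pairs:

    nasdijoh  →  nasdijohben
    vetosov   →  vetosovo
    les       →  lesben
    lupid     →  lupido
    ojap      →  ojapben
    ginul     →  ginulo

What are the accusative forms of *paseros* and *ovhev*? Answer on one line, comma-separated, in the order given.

paserosben, ovhevo

Looking at the final consonant of each stem: -ben when the stem ends in a voiceless consonant (*nasdijoh*, *les*, *ojap*); -o when the stem ends in a voiced consonant (*vetosov*, *lupid*, *ginul*).
*paseros* — final consonant /s/ (voiceless) → -ben → *paserosben*.
The final consonant of *ovhev* is /v/, which is voiced, so the suffix is -o, giving *ovhevo*.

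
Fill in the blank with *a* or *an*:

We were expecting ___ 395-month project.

a

The indefinite article is chosen by the initial *sound* of the following word, not its spelling.
The number *395* is spoken "three hundred …", beginning with /θriː/ — a consonant sound.
So the article is *a*: We were expecting a 395-month project.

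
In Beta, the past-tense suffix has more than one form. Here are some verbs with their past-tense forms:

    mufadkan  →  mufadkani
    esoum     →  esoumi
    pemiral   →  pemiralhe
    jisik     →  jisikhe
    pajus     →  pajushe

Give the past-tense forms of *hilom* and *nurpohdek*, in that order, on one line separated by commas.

hilomi, nurpohdekhe

The suffix is conditioned by the final consonant: -i when the stem ends in a nasal (*mufadkan*, *esoum*); -he when the stem ends in a non-nasal consonant (*pemiral*, *jisik*, *pajus*).
Since the final consonant of *hilom* is /m/ (a nasal), it takes -i, giving *hilomi*.
Since the final consonant of *nurpohdek* is /k/ (non-nasal), it takes -he, giving *nurpohdekhe*.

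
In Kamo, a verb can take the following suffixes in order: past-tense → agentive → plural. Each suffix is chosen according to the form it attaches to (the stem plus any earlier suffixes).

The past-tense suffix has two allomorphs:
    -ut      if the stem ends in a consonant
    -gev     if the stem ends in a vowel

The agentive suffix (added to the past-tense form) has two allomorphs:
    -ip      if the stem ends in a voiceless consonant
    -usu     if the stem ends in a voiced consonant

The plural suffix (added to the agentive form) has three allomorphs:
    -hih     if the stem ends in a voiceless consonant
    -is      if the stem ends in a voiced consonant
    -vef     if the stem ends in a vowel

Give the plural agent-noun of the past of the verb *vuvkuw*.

vuvkuwutiphih

Since the final sound of *vuvkuw* is /w/ (a consonant), it takes -ut, giving *vuvkuwut*.
The final consonant of the past-tense form *vuvkuwut* is /t/, which is voiceless, so the agentive suffix is -ip, giving *vuvkuwutip*.
The final sound of the agentive form *vuvkuwutip* is /p/, which is a voiceless consonant, so the plural suffix is -hih, giving *vuvkuwutiphih*.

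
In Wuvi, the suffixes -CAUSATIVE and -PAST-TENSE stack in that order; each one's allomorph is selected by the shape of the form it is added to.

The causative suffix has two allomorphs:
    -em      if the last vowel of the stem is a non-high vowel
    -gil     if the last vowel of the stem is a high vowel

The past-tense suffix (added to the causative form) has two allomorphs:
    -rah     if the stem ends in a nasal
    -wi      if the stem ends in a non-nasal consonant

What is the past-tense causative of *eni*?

*eni*: last vowel = /i/, a high vowel → -gil → *enigil*.
The final consonant of the causative form *enigil* is /l/, which is non-nasal, so the past-tense suffix is -wi, giving *enigilwi*.

enigilwi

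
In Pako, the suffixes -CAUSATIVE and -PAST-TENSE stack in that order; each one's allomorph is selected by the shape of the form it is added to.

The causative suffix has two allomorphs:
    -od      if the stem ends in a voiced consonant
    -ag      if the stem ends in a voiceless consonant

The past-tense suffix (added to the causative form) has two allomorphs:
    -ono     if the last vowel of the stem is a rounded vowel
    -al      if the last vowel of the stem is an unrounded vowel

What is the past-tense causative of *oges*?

*oges*: final consonant = /s/, voiceless → -ag → *ogesag*.
The causative form *ogesag* — last vowel /a/ (an unrounded vowel) → -al → *ogesagal*.

ogesagal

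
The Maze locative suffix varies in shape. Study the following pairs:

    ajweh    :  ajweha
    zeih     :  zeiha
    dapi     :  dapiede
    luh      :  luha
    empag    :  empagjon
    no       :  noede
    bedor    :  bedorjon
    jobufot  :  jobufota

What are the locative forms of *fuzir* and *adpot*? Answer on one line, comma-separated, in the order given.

fuzirjon, adpota

Looking at the final sound of each stem: -a when the stem ends in a voiceless consonant (*ajweh*, *zeih*, *luh*, *jobufot*); -jon when the stem ends in a voiced consonant (*empag*, *bedor*); -ede when the stem ends in a vowel (*dapi*, *no*).
Since the final sound of *fuzir* is /r/ (a voiced consonant), it takes -jon, giving *fuzirjon*.
*adpot* — final sound /t/ (a voiceless consonant) → -a → *adpota*.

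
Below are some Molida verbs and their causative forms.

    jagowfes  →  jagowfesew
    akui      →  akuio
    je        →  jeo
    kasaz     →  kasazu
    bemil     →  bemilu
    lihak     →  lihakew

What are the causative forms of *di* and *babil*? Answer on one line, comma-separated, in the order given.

The suffix is conditioned by the final sound: -ew when the stem ends in a voiceless consonant (*jagowfes*, *lihak*); -u when the stem ends in a voiced consonant (*kasaz*, *bemil*); -o when the stem ends in a vowel (*akui*, *je*).
The final sound of *di* is /i/, which is a vowel, so the suffix is -o, giving *dio*.
*babil* — final sound /l/ (a voiced consonant) → -u → *babilu*.

dio, babilu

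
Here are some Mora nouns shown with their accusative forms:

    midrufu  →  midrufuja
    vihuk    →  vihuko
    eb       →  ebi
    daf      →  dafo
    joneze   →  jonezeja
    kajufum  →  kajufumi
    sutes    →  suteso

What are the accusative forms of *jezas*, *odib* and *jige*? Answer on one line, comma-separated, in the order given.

jezaso, odibi, jigeja

The suffix is conditioned by the final sound: -o when the stem ends in a voiceless consonant (*vihuk*, *daf*, *sutes*); -i when the stem ends in a voiced consonant (*eb*, *kajufum*); -ja when the stem ends in a vowel (*midrufu*, *joneze*).
*jezas* — final sound /s/ (a voiceless consonant) → -o → *jezaso*.
The final sound of *odib* is /b/, which is a voiced consonant, so the suffix is -i, giving *odibi*.
The final sound of *jige* is /e/, which is a vowel, so the suffix is -ja, giving *jigeja*.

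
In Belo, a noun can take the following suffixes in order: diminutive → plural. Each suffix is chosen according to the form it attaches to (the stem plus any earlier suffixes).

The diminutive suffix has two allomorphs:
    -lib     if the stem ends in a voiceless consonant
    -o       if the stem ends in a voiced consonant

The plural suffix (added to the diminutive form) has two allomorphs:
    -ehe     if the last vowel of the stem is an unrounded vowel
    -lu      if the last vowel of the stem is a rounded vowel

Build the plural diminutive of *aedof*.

The final consonant of *aedof* is /f/, which is voiceless, so the diminutive suffix is -lib, giving *aedoflib*.
The diminutive form *aedoflib* — last vowel /i/ (an unrounded vowel) → -ehe → *aedoflibehe*.

aedoflibehe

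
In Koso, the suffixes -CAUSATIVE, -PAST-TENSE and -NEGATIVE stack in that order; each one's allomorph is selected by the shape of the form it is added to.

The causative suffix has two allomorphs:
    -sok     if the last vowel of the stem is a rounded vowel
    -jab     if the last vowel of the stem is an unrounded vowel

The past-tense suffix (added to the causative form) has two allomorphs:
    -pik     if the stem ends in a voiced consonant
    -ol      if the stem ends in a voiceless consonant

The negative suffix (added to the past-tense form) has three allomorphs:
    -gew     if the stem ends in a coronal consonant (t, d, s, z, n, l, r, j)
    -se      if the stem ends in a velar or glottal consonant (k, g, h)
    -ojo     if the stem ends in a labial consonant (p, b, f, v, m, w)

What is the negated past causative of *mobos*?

mobossokolgew

Since the last vowel of *mobos* is /o/ (a rounded vowel), it takes -sok, giving *mobossok*.
The final consonant of the causative form *mobossok* is /k/, which is voiceless, so the past-tense suffix is -ol, giving *mobossokol*.
The final consonant of the past-tense form *mobossokol* is /l/, which is coronal, so the negative suffix is -gew, giving *mobossokolgew*.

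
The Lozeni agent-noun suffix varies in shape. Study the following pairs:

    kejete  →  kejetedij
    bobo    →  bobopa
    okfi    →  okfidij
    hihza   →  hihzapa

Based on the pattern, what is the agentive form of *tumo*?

The suffix is conditioned by the last vowel: -dij when the last vowel of the stem is a front vowel (*kejete*, *okfi*); -pa when the last vowel of the stem is a back vowel (*bobo*, *hihza*).
*tumo*: last vowel = /o/, a back vowel → -pa → *tumopa*.

tumopa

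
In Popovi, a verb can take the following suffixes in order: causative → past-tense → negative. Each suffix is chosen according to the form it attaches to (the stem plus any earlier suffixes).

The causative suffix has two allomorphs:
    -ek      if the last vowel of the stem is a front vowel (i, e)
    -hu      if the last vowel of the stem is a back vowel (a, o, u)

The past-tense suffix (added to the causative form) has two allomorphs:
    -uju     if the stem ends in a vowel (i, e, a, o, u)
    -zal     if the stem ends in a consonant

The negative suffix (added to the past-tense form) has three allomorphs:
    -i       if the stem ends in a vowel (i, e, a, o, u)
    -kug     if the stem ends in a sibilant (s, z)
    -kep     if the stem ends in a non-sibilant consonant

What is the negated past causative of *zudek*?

zudekekzalkep

*zudek* — last vowel /e/ (a front vowel) → -ek → *zudekek*.
The causative form *zudekek*: final sound = /k/, a consonant → -zal → *zudekekzal*.
Since the final sound of the past-tense form *zudekekzal* is /l/ (a non-sibilant consonant), it takes -kep, giving *zudekekzalkep*.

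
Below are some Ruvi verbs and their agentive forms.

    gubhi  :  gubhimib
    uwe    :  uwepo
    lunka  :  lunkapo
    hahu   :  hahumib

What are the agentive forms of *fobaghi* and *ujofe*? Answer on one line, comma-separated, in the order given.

The pattern is height harmony: -mib when the last vowel of the stem is a high vowel (*gubhi*, *hahu*); -po when the last vowel of the stem is a non-high vowel (*uwe*, *lunka*).
Since the last vowel of *fobaghi* is /i/ (a high vowel), it takes -mib, giving *fobaghimib*.
The last vowel of *ujofe* is /e/, which is a non-high vowel, so the suffix is -po, giving *ujofepo*.

fobaghimib, ujofepo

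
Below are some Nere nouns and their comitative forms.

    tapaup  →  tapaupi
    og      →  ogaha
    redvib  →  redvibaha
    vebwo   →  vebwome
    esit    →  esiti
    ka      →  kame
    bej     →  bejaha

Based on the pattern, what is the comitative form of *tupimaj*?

tupimajaha

The alternation tracks the final sound of the stem — -i when the stem ends in a voiceless consonant (*tapaup*, *esit*); -aha when the stem ends in a voiced consonant (*og*, *redvib*, *bej*); -me when the stem ends in a vowel (*vebwo*, *ka*).
The final sound of *tupimaj* is /j/, which is a voiced consonant, so the suffix is -aha, giving *tupimajaha*.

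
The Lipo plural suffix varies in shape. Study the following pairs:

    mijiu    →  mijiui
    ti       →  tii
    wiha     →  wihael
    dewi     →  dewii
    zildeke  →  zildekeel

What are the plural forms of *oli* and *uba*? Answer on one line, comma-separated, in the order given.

olii, ubael

The suffix is conditioned by the last vowel: -i when the last vowel of the stem is a high vowel (*mijiu*, *ti*, *dewi*); -el when the last vowel of the stem is a non-high vowel (*wiha*, *zildeke*).
Since the last vowel of *oli* is /i/ (a high vowel), it takes -i, giving *olii*.
*uba* — last vowel /a/ (a non-high vowel) → -el → *ubael*.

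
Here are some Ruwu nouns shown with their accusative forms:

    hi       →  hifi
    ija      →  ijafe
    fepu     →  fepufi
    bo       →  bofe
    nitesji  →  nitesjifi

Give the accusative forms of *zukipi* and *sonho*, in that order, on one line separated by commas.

zukipifi, sonhofe

Looking at the last vowel of each stem: -fi when the last vowel of the stem is a high vowel (*hi*, *fepu*, *nitesji*); -fe when the last vowel of the stem is a non-high vowel (*ija*, *bo*).
Since the last vowel of *zukipi* is /i/ (a high vowel), it takes -fi, giving *zukipifi*.
The last vowel of *sonho* is /o/, which is a non-high vowel, so the suffix is -fe, giving *sonhofe*.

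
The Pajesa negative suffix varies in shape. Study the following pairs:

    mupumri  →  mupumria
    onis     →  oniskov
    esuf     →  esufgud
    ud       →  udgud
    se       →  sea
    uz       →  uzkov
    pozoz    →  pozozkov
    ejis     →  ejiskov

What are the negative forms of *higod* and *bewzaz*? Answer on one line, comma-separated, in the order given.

higodgud, bewzazkov

The pattern is sibilance of the final sound: -kov when the stem ends in a sibilant (*onis*, *uz*, *pozoz*, *ejis*); -gud when the stem ends in a non-sibilant consonant (*esuf*, *ud*); -a when the stem ends in a vowel (*mupumri*, *se*).
The final sound of *higod* is /d/, which is a non-sibilant consonant, so the suffix is -gud, giving *higodgud*.
*bewzaz*: final sound = /z/, a sibilant → -kov → *bewzazkov*.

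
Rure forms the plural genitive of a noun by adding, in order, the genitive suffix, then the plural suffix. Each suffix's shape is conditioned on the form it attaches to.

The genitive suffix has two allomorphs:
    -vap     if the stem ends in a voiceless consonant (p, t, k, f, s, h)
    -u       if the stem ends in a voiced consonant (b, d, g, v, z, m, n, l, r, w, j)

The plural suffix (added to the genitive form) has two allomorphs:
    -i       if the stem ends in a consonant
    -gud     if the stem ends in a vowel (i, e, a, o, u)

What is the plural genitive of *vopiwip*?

vopiwipvapi

Since the final consonant of *vopiwip* is /p/ (voiceless), it takes -vap, giving *vopiwipvap*.
The genitive form *vopiwipvap* — final sound /p/ (a consonant) → -i → *vopiwipvapi*.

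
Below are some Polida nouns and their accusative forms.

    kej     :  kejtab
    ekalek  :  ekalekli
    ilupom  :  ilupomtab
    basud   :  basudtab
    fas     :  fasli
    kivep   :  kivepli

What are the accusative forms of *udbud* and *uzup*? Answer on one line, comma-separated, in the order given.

udbudtab, uzupli

Looking at the final consonant of each stem: -li when the stem ends in a voiceless consonant (*ekalek*, *fas*, *kivep*); -tab when the stem ends in a voiced consonant (*kej*, *ilupom*, *basud*).
*udbud* — final consonant /d/ (voiced) → -tab → *udbudtab*.
*uzup*: final consonant = /p/, voiceless → -li → *uzupli*.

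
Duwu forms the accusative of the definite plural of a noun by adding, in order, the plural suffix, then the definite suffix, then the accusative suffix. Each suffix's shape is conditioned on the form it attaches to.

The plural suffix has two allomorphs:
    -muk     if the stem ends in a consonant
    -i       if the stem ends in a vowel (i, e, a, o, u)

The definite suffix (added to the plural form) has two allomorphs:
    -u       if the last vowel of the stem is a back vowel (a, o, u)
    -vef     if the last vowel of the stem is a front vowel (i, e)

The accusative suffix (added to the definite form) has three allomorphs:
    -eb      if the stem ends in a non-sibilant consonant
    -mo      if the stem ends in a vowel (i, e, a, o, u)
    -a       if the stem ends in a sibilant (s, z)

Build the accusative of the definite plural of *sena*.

*sena*: final sound = /a/, a vowel → -i → *senai*.
Since the last vowel of the plural form *senai* is /i/ (a front vowel), it takes -vef, giving *senaivef*.
The final sound of the definite form *senaivef* is /f/, which is a non-sibilant consonant, so the accusative suffix is -eb, giving *senaivefeb*.

senaivefeb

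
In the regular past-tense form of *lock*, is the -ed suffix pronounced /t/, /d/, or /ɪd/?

The stem *lock* ends in a voiceless consonant other than /t/.
The -ed suffix is realized as /ɪd/ after /t, d/; as /t/ after other voiceless consonants; and as /d/ after other voiced sounds.
So -ed on *lock* is pronounced /t/.

/t/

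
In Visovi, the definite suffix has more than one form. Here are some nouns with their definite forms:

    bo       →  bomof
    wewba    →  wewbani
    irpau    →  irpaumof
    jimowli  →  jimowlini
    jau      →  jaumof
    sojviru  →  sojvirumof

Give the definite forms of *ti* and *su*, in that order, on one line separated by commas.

tini, sumof

The pattern is rounding harmony: -mof when the last vowel of the stem is a rounded vowel (*bo*, *irpau*, *jau*, *sojviru*); -ni when the last vowel of the stem is an unrounded vowel (*wewba*, *jimowli*).
*ti* — last vowel /i/ (an unrounded vowel) → -ni → *tini*.
The last vowel of *su* is /u/, which is a rounded vowel, so the suffix is -mof, giving *sumof*.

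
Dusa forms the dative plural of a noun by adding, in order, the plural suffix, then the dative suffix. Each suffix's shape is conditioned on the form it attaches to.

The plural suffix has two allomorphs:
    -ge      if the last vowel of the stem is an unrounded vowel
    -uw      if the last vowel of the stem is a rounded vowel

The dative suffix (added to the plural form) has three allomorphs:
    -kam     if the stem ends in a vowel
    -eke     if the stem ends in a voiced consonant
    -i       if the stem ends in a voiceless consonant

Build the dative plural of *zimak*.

zimakgekam

Since the last vowel of *zimak* is /a/ (an unrounded vowel), it takes -ge, giving *zimakge*.
The plural form *zimakge*: final sound = /e/, a vowel → -kam → *zimakgekam*.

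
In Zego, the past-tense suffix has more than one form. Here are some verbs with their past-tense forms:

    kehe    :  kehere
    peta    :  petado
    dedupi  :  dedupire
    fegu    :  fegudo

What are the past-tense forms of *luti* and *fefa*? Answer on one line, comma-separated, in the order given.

lutire, fefado

The alternation tracks the last vowel of the stem — -re when the last vowel of the stem is a front vowel (*kehe*, *dedupi*); -do when the last vowel of the stem is a back vowel (*peta*, *fegu*).
*luti* — last vowel /i/ (a front vowel) → -re → *lutire*.
*fefa*: last vowel = /a/, a back vowel → -do → *fefado*.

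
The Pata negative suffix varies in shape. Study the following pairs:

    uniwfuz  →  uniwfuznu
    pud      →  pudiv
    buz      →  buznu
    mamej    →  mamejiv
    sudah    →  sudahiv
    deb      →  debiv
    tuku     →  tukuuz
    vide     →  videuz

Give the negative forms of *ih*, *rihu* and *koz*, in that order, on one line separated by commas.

ihiv, rihuuz, koznu

The suffix is conditioned by the final sound: -nu when the stem ends in a sibilant (*uniwfuz*, *buz*); -iv when the stem ends in a non-sibilant consonant (*pud*, *mamej*, *sudah*, *deb*); -uz when the stem ends in a vowel (*tuku*, *vide*).
*ih*: final sound = /h/, a non-sibilant consonant → -iv → *ihiv*.
The final sound of *rihu* is /u/, which is a vowel, so the suffix is -uz, giving *rihuuz*.
Since the final sound of *koz* is /z/ (a sibilant), it takes -nu, giving *koznu*.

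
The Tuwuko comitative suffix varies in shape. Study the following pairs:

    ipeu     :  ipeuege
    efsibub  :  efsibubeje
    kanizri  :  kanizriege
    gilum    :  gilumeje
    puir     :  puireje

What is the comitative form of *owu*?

owuege

Looking at the final sound of each stem: -eje when the stem ends in a consonant (*efsibub*, *gilum*, *puir*); -ege when the stem ends in a vowel (*ipeu*, *kanizri*).
Since the final sound of *owu* is /u/ (a vowel), it takes -ege, giving *owuege*.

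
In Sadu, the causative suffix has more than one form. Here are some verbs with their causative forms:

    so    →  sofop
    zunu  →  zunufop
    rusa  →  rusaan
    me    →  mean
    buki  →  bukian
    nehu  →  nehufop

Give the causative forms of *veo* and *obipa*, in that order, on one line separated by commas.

The pattern is rounding harmony: -fop when the last vowel of the stem is a rounded vowel (*so*, *zunu*, *nehu*); -an when the last vowel of the stem is an unrounded vowel (*rusa*, *me*, *buki*).
Since the last vowel of *veo* is /o/ (a rounded vowel), it takes -fop, giving *veofop*.
*obipa* — last vowel /a/ (an unrounded vowel) → -an → *obipaan*.

veofop, obipaan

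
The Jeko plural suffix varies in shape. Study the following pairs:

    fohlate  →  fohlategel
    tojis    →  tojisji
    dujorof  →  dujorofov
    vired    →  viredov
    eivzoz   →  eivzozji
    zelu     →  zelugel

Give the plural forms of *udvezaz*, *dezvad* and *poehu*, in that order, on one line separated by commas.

udvezazji, dezvadov, poehugel

Looking at the final sound of each stem: -ji when the stem ends in a sibilant (*tojis*, *eivzoz*); -ov when the stem ends in a non-sibilant consonant (*dujorof*, *vired*); -gel when the stem ends in a vowel (*fohlate*, *zelu*).
Since the final sound of *udvezaz* is /z/ (a sibilant), it takes -ji, giving *udvezazji*.
*dezvad* — final sound /d/ (a non-sibilant consonant) → -ov → *dezvadov*.
*poehu*: final sound = /u/, a vowel → -gel → *poehugel*.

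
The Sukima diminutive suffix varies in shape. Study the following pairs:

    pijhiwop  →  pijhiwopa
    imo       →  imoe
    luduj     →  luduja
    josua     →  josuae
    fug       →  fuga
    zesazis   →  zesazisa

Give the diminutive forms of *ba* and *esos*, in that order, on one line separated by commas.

bae, esosa

The pattern is consonant vs. vowel: -a when the stem ends in a consonant (*pijhiwop*, *luduj*, *fug*, *zesazis*); -e when the stem ends in a vowel (*imo*, *josua*).
*ba*: final sound = /a/, a vowel → -e → *bae*.
*esos*: final sound = /s/, a consonant → -a → *esosa*.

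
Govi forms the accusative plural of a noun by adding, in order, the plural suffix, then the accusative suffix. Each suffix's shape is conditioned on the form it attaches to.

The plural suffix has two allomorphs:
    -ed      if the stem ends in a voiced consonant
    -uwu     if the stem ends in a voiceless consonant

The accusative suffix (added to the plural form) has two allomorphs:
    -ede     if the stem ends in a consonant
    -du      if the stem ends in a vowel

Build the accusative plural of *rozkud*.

rozkudedede

The final consonant of *rozkud* is /d/, which is voiced, so the plural suffix is -ed, giving *rozkuded*.
The plural form *rozkuded* — final sound /d/ (a consonant) → -ede → *rozkudedede*.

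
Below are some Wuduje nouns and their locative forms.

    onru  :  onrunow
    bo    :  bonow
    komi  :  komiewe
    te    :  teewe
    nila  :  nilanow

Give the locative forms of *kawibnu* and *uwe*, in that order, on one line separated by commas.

kawibnunow, uweewe

The suffix is conditioned by the last vowel: -ewe when the last vowel of the stem is a front vowel (*komi*, *te*); -now when the last vowel of the stem is a back vowel (*onru*, *bo*, *nila*).
The last vowel of *kawibnu* is /u/, which is a back vowel, so the suffix is -now, giving *kawibnunow*.
*uwe*: last vowel = /e/, a front vowel → -ewe → *uweewe*.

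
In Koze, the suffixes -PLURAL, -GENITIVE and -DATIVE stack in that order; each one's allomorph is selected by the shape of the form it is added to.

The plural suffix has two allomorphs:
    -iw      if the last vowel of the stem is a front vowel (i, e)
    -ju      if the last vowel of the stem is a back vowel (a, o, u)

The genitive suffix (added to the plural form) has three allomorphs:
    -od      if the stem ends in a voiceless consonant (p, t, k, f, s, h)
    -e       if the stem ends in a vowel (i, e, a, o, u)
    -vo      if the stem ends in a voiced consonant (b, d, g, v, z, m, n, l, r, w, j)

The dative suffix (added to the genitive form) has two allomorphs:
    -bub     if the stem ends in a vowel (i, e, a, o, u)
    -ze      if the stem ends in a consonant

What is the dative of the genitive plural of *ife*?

ifeiwvobub

*ife*: last vowel = /e/, a front vowel → -iw → *ifeiw*.
Since the final sound of the plural form *ifeiw* is /w/ (a voiced consonant), it takes -vo, giving *ifeiwvo*.
The final sound of the genitive form *ifeiwvo* is /o/, which is a vowel, so the dative suffix is -bub, giving *ifeiwvobub*.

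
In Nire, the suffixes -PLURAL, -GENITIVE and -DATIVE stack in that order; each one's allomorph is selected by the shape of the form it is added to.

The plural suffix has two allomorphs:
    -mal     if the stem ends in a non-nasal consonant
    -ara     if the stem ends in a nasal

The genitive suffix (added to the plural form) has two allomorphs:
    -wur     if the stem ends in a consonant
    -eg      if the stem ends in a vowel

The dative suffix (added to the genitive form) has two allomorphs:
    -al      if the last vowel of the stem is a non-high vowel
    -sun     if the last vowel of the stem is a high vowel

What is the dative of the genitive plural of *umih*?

*umih*: final consonant = /h/, non-nasal → -mal → *umihmal*.
Since the final sound of the plural form *umihmal* is /l/ (a consonant), it takes -wur, giving *umihmalwur*.
The genitive form *umihmalwur*: last vowel = /u/, a high vowel → -sun → *umihmalwursun*.

umihmalwursun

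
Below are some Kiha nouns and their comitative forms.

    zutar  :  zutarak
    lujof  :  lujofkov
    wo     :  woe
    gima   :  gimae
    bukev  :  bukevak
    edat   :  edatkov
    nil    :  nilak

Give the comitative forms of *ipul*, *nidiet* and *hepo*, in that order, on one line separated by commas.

ipulak, nidietkov, hepoe

The pattern is voicing of the final sound: -kov when the stem ends in a voiceless consonant (*lujof*, *edat*); -ak when the stem ends in a voiced consonant (*zutar*, *bukev*, *nil*); -e when the stem ends in a vowel (*wo*, *gima*).
The final sound of *ipul* is /l/, which is a voiced consonant, so the suffix is -ak, giving *ipulak*.
The final sound of *nidiet* is /t/, which is a voiceless consonant, so the suffix is -kov, giving *nidietkov*.
*hepo*: final sound = /o/, a vowel → -e → *hepoe*.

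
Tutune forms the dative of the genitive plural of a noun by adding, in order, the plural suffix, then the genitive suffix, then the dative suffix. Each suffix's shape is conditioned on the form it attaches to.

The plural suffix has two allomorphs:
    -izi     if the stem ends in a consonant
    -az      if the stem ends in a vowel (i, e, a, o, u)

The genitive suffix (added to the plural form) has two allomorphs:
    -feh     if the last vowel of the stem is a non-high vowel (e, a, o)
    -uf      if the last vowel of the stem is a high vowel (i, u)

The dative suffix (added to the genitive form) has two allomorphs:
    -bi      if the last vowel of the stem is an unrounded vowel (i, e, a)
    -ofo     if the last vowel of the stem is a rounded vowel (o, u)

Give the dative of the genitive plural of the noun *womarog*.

womarogiziufofo

The final sound of *womarog* is /g/, which is a consonant, so the plural suffix is -izi, giving *womarogizi*.
The plural form *womarogizi*: last vowel = /i/, a high vowel → -uf → *womarogiziuf*.
The genitive form *womarogiziuf* — last vowel /u/ (a rounded vowel) → -ofo → *womarogiziufofo*.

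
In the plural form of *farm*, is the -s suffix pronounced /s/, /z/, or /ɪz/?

/z/

The stem *farm* ends in a voiced non-sibilant sound.
The plural suffix surfaces as /ɪz/ after sibilants, /s/ after other voiceless consonants, and /z/ after other voiced sounds.
So the plural -s on *farm* is pronounced /z/.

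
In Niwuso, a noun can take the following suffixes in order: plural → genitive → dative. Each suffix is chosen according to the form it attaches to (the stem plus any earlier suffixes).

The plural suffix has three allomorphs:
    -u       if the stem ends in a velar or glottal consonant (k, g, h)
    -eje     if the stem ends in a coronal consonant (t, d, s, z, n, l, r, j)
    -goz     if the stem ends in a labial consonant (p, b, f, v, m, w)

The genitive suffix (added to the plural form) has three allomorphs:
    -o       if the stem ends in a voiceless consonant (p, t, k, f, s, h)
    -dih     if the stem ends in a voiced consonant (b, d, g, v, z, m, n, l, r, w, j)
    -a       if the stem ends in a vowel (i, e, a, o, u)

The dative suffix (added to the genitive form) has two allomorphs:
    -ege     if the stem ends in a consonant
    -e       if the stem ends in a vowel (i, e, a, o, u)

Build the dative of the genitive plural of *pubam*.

*pubam*: final consonant = /m/, labial → -goz → *pubamgoz*.
The plural form *pubamgoz* — final sound /z/ (a voiced consonant) → -dih → *pubamgozdih*.
Since the final sound of the genitive form *pubamgozdih* is /h/ (a consonant), it takes -ege, giving *pubamgozdihege*.

pubamgozdihege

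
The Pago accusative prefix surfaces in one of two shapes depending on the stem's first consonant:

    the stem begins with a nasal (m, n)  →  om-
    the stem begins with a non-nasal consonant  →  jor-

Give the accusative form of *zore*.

*zore*: first consonant = /z/, non-nasal → jor- → *jorzore*.

jorzore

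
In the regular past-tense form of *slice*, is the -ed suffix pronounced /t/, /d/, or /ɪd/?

/t/

The stem *slice* ends in a voiceless consonant other than /t/.
The -ed suffix is realized as /ɪd/ after /t, d/; as /t/ after other voiceless consonants; and as /d/ after other voiced sounds.
So -ed on *slice* is pronounced /t/.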